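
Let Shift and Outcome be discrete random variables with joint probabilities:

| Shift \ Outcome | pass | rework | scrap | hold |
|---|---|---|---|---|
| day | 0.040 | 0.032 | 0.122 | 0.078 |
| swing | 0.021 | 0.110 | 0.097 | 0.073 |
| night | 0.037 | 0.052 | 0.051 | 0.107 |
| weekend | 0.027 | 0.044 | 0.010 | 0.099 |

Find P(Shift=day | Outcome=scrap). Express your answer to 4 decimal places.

P(Outcome=scrap) = 0.122 + 0.097 + 0.051 + 0.010 = 0.280.
P(Shift=day | Outcome=scrap) = 0.122/0.280 = 0.4357.

0.4357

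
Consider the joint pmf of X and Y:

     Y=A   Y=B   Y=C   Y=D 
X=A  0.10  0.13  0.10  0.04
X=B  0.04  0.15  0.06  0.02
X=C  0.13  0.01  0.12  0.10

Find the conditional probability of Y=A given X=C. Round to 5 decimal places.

P(X=C) = 0.13 + 0.01 + 0.12 + 0.10 = 0.36.
P(Y=A | X=C) = 0.13/0.36 = 0.36111.

0.36111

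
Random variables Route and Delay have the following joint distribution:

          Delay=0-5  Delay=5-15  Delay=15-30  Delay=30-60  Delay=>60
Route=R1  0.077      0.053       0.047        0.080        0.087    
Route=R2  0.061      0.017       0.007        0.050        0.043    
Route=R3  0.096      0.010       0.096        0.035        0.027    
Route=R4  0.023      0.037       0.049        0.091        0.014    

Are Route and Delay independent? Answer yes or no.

no

P(Route=R3) = 0.264 and P(Delay=15-30) = 0.199, so their product is 0.05254, but P(Route=R3, Delay=15-30) = 0.096. Since these differ, Route and Delay are not independent.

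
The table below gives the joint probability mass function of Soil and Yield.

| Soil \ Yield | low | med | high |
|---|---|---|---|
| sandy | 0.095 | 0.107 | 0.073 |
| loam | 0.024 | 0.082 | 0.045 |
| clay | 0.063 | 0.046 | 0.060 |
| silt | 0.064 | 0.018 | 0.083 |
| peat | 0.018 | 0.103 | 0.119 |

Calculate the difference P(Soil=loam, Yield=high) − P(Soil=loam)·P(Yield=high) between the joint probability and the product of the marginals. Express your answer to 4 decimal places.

P(Soil=loam) = 0.024 + 0.082 + 0.045 = 0.151.
P(Yield=high) = 0.073 + 0.045 + 0.060 + 0.083 + 0.119 = 0.380.
P(Soil=loam, Yield=high) − P(Soil=loam)P(Yield=high) = 0.045 − 0.151×0.380 = -0.0124.

-0.0124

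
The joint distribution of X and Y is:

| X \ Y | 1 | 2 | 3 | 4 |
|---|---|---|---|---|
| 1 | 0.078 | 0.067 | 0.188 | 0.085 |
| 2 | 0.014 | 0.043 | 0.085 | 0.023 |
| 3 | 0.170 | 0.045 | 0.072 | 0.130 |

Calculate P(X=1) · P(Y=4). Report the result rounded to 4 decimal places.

0.0995

P(X=1) = 0.078 + 0.067 + 0.188 + 0.085 = 0.418.
P(Y=4) = 0.085 + 0.023 + 0.130 = 0.238.
Product: 0.418 × 0.238 = 0.0995.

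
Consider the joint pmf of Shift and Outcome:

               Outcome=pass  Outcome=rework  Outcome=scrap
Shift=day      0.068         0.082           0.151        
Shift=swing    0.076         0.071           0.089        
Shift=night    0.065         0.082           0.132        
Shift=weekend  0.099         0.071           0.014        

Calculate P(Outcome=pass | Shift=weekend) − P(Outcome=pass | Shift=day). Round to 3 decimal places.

0.312

P(Shift=weekend) = 0.099 + 0.071 + 0.014 = 0.184; P(Outcome=pass | Shift=weekend) = 0.099/0.184 = 0.5380.
P(Shift=day) = 0.068 + 0.082 + 0.151 = 0.301; P(Outcome=pass | Shift=day) = 0.068/0.301 = 0.2259.
Difference = 0.312.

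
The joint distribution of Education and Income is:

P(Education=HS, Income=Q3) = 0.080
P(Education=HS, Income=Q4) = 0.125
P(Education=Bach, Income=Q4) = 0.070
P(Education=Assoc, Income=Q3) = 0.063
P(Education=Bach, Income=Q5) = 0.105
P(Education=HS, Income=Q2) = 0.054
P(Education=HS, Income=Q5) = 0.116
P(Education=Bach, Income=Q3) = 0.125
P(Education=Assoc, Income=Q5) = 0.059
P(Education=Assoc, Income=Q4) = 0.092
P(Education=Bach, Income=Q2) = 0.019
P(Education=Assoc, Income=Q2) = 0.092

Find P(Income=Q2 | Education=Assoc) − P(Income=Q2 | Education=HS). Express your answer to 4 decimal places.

P(Education=Assoc) = 0.092 + 0.063 + 0.092 + 0.059 = 0.306; P(Income=Q2 | Education=Assoc) = 0.092/0.306 = 0.30065.
P(Education=HS) = 0.054 + 0.080 + 0.125 + 0.116 = 0.375; P(Income=Q2 | Education=HS) = 0.054/0.375 = 0.14400.
Difference = 0.1567.

0.1567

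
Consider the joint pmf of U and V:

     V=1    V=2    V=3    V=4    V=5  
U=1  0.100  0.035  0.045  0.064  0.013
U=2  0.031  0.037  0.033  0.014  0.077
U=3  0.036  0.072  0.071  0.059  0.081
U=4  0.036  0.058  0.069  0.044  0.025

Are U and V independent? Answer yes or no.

no

P(U=1) = 0.257 and P(V=1) = 0.203, so their product is 0.05217, but P(U=1, V=1) = 0.100. Since these differ, U and V are not independent.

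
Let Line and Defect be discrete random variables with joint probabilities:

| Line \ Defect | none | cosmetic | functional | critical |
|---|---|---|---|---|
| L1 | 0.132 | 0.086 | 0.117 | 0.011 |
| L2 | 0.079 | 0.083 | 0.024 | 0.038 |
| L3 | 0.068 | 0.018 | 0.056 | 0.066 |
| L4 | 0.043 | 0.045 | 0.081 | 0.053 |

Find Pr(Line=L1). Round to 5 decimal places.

P(Line=L1) = 0.132 + 0.086 + 0.117 + 0.011 = 0.346.

0.34600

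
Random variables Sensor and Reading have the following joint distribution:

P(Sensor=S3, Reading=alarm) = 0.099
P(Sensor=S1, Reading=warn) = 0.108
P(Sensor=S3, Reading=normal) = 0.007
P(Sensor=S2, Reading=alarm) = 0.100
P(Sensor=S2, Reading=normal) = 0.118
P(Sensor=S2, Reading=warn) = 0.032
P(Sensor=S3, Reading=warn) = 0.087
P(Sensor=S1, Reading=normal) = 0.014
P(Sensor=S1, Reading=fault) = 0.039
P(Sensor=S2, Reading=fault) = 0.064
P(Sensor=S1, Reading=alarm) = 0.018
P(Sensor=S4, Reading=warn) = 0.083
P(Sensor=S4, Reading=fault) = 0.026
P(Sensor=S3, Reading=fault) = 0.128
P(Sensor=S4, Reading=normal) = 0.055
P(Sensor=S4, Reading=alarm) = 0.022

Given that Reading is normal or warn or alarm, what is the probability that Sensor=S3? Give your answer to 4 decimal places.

0.2598

P(Reading=normal) = 0.014 + 0.118 + 0.007 + 0.055 = 0.194.
P(Reading=warn) = 0.108 + 0.032 + 0.087 + 0.083 = 0.310.
P(Reading=alarm) = 0.018 + 0.100 + 0.099 + 0.022 = 0.239.
P(Reading ∈ {normal, warn, alarm}) = 0.194 + 0.310 + 0.239 = 0.743; P(Sensor=S3, Reading ∈ {normal, warn, alarm}) = 0.007 + 0.087 + 0.099 = 0.193.
P(Sensor=S3 | Reading ∈ {normal, warn, alarm}) = 0.193/0.743 = 0.2598.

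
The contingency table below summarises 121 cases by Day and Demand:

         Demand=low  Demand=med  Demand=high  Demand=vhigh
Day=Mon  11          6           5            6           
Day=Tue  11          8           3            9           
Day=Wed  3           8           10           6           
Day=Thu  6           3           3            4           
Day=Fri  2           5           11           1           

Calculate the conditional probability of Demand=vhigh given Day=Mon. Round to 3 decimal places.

0.214

Total with Day=Mon: 11 + 6 + 5 + 6 = 28.
P(Demand=vhigh | Day=Mon) = 6/28 = 0.214.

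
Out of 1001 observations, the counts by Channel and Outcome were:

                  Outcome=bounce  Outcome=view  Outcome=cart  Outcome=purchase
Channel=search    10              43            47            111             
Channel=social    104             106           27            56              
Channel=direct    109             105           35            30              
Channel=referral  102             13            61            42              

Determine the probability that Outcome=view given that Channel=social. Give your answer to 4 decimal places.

Total with Channel=social: 104 + 106 + 27 + 56 = 293.
P(Outcome=view | Channel=social) = 106/293 = 0.3618.

0.3618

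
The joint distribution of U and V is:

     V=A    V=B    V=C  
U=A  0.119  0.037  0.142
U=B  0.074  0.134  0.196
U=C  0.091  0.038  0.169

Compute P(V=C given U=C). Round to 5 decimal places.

P(U=C) = 0.091 + 0.038 + 0.169 = 0.298.
P(V=C | U=C) = 0.169/0.298 = 0.56711.

0.56711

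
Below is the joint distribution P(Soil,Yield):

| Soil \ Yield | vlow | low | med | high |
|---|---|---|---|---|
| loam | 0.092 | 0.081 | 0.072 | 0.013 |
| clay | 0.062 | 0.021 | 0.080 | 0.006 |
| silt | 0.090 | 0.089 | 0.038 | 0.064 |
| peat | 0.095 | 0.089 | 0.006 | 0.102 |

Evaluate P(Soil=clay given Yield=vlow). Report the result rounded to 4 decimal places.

0.1829

P(Yield=vlow) = 0.092 + 0.062 + 0.090 + 0.095 = 0.339.
P(Soil=clay | Yield=vlow) = 0.062/0.339 = 0.1829.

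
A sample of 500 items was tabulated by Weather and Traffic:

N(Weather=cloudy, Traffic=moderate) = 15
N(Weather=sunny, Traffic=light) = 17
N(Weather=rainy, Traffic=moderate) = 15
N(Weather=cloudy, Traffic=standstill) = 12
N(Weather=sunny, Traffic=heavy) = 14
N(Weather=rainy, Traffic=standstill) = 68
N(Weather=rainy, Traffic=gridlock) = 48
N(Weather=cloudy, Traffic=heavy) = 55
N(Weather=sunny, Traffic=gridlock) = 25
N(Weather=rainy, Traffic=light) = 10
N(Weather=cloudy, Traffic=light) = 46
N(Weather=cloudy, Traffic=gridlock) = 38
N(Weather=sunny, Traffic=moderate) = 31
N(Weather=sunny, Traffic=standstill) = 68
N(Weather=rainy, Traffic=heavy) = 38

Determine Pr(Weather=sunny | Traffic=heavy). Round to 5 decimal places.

Total with Traffic=heavy: 14 + 55 + 38 = 107.
P(Weather=sunny | Traffic=heavy) = 14/107 = 0.13084.

0.13084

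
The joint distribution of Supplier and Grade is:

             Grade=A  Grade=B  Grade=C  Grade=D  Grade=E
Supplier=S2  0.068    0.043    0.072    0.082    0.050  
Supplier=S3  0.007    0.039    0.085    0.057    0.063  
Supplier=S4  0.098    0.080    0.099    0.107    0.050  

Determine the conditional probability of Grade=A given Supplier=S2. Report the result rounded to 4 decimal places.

0.2159

P(Supplier=S2) = 0.068 + 0.043 + 0.072 + 0.082 + 0.050 = 0.315.
P(Grade=A | Supplier=S2) = 0.068/0.315 = 0.2159.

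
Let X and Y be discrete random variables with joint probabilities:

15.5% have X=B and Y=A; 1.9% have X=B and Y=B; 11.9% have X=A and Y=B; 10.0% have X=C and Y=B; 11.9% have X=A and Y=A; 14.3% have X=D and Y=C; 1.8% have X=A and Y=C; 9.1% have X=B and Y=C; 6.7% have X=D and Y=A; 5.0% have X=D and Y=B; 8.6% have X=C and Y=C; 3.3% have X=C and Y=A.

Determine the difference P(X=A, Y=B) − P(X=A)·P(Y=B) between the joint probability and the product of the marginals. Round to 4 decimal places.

P(X=A) = 0.119 + 0.119 + 0.018 = 0.256.
P(Y=B) = 0.119 + 0.019 + 0.100 + 0.050 = 0.288.
P(X=A, Y=B) − P(X=A)P(Y=B) = 0.119 − 0.256×0.288 = 0.0453.

0.0453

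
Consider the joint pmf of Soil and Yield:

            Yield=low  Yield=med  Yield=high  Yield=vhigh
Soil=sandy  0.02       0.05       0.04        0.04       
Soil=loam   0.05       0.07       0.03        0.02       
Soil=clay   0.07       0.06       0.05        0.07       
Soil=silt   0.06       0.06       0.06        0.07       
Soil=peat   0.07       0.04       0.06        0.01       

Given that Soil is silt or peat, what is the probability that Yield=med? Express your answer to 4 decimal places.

P(Soil=silt) = 0.06 + 0.06 + 0.06 + 0.07 = 0.25.
P(Soil=peat) = 0.07 + 0.04 + 0.06 + 0.01 = 0.18.
P(Soil ∈ {silt, peat}) = 0.25 + 0.18 = 0.43; P(Yield=med, Soil ∈ {silt, peat}) = 0.06 + 0.04 = 0.10.
P(Yield=med | Soil ∈ {silt, peat}) = 0.10/0.43 = 0.2326.

0.2326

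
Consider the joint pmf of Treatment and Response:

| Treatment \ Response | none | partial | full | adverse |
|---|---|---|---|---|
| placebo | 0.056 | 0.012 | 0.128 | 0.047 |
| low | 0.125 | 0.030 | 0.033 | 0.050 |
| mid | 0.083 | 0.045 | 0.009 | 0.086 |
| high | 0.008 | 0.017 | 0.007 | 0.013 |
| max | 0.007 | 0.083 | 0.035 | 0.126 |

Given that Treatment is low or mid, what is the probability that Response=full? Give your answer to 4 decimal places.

P(Treatment=low) = 0.125 + 0.030 + 0.033 + 0.050 = 0.238.
P(Treatment=mid) = 0.083 + 0.045 + 0.009 + 0.086 = 0.223.
P(Treatment ∈ {low, mid}) = 0.238 + 0.223 = 0.461; P(Response=full, Treatment ∈ {low, mid}) = 0.033 + 0.009 = 0.042.
P(Response=full | Treatment ∈ {low, mid}) = 0.042/0.461 = 0.0911.

0.0911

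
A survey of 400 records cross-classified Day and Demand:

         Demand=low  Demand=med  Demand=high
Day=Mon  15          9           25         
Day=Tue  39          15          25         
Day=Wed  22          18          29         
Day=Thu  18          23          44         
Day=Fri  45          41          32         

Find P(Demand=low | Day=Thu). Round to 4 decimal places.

0.2118

Total with Day=Thu: 18 + 23 + 44 = 85.
P(Demand=low | Day=Thu) = 18/85 = 0.2118.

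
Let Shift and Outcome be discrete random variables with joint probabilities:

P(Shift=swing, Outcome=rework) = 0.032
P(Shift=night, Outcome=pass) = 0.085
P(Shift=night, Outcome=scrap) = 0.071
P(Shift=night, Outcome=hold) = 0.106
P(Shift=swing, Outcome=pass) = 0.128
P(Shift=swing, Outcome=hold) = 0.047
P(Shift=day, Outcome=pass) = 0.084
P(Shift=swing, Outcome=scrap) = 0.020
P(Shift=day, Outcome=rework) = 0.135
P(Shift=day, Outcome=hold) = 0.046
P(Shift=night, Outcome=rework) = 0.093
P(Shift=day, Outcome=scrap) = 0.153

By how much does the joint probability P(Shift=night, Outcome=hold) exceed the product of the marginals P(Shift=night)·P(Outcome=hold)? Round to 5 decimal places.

P(Shift=night) = 0.085 + 0.093 + 0.071 + 0.106 = 0.355.
P(Outcome=hold) = 0.046 + 0.047 + 0.106 = 0.199.
P(Shift=night, Outcome=hold) − P(Shift=night)P(Outcome=hold) = 0.106 − 0.355×0.199 = 0.03536.

0.03536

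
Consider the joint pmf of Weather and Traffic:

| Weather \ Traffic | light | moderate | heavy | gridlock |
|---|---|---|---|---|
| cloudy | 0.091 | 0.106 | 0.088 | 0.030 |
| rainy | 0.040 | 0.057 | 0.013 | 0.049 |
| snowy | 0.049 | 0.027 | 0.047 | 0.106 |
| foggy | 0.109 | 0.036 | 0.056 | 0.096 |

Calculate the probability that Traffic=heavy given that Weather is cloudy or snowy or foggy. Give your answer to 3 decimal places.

0.227

P(Weather=cloudy) = 0.091 + 0.106 + 0.088 + 0.030 = 0.315.
P(Weather=snowy) = 0.049 + 0.027 + 0.047 + 0.106 = 0.229.
P(Weather=foggy) = 0.109 + 0.036 + 0.056 + 0.096 = 0.297.
P(Weather ∈ {cloudy, snowy, foggy}) = 0.315 + 0.229 + 0.297 = 0.841; P(Traffic=heavy, Weather ∈ {cloudy, snowy, foggy}) = 0.088 + 0.047 + 0.056 = 0.191.
P(Traffic=heavy | Weather ∈ {cloudy, snowy, foggy}) = 0.191/0.841 = 0.227.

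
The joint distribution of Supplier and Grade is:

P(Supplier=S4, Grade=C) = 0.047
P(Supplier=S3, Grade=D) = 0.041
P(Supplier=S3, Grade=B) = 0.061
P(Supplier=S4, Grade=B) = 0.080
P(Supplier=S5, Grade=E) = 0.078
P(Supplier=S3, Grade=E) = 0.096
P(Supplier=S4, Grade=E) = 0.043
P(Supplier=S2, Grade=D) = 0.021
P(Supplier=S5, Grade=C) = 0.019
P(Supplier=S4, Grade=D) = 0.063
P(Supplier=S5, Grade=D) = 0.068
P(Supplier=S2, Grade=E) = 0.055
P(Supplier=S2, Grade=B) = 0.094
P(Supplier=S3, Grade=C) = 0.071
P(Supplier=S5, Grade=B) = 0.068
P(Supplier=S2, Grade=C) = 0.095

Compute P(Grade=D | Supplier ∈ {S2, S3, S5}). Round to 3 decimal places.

0.169

P(Supplier=S2) = 0.094 + 0.095 + 0.021 + 0.055 = 0.265.
P(Supplier=S3) = 0.061 + 0.071 + 0.041 + 0.096 = 0.269.
P(Supplier=S5) = 0.068 + 0.019 + 0.068 + 0.078 = 0.233.
P(Supplier ∈ {S2, S3, S5}) = 0.265 + 0.269 + 0.233 = 0.767; P(Grade=D, Supplier ∈ {S2, S3, S5}) = 0.021 + 0.041 + 0.068 = 0.130.
P(Grade=D | Supplier ∈ {S2, S3, S5}) = 0.130/0.767 = 0.169.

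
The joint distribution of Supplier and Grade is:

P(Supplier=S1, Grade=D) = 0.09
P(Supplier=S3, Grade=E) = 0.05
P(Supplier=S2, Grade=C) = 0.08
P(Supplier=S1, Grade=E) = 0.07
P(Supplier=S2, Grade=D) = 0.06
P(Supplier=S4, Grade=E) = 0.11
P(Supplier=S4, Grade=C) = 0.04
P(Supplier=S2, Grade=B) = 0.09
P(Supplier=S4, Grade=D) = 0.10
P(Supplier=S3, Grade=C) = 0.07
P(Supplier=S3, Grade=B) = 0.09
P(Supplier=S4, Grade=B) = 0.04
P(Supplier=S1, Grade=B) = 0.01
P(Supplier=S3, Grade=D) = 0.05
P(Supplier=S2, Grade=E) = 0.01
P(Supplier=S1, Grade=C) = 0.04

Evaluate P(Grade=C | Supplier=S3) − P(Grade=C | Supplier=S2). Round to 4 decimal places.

-0.0641

P(Supplier=S3) = 0.09 + 0.07 + 0.05 + 0.05 = 0.26; P(Grade=C | Supplier=S3) = 0.07/0.26 = 0.26923.
P(Supplier=S2) = 0.09 + 0.08 + 0.06 + 0.01 = 0.24; P(Grade=C | Supplier=S2) = 0.08/0.24 = 0.33333.
Difference = -0.0641.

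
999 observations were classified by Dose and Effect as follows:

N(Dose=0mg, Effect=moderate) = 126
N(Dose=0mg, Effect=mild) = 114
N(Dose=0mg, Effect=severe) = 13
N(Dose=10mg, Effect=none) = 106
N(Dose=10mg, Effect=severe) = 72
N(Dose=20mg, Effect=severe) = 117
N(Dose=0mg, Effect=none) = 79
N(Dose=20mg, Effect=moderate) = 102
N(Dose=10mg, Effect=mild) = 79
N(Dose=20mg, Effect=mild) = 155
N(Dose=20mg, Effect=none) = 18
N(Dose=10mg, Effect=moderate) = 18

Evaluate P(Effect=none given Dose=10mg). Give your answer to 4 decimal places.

Total with Dose=10mg: 106 + 79 + 18 + 72 = 275.
P(Effect=none | Dose=10mg) = 106/275 = 0.3855.

0.3855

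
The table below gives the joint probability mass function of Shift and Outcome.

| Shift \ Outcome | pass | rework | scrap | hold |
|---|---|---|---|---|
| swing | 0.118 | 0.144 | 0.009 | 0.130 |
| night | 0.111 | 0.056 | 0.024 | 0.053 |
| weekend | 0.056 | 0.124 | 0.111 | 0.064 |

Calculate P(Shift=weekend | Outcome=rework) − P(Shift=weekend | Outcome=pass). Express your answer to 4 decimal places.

P(Outcome=rework) = 0.144 + 0.056 + 0.124 = 0.324; P(Shift=weekend | Outcome=rework) = 0.124/0.324 = 0.38272.
P(Outcome=pass) = 0.118 + 0.111 + 0.056 = 0.285; P(Shift=weekend | Outcome=pass) = 0.056/0.285 = 0.19649.
Difference = 0.1862.

0.1862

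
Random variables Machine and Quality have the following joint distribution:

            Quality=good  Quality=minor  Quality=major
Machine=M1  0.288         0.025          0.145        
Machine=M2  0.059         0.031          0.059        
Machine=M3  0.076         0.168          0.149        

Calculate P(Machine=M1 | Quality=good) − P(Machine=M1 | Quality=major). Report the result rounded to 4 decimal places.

P(Quality=good) = 0.288 + 0.059 + 0.076 = 0.423; P(Machine=M1 | Quality=good) = 0.288/0.423 = 0.68085.
P(Quality=major) = 0.145 + 0.059 + 0.149 = 0.353; P(Machine=M1 | Quality=major) = 0.145/0.353 = 0.41076.
Difference = 0.2701.

0.2701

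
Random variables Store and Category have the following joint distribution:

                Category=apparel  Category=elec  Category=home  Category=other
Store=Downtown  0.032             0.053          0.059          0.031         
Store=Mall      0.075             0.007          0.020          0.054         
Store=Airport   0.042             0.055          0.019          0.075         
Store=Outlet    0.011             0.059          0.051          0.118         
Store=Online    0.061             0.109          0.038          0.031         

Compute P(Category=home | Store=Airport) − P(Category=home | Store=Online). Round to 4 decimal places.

P(Store=Airport) = 0.042 + 0.055 + 0.019 + 0.075 = 0.191; P(Category=home | Store=Airport) = 0.019/0.191 = 0.09948.
P(Store=Online) = 0.061 + 0.109 + 0.038 + 0.031 = 0.239; P(Category=home | Store=Online) = 0.038/0.239 = 0.15900.
Difference = -0.0595.

-0.0595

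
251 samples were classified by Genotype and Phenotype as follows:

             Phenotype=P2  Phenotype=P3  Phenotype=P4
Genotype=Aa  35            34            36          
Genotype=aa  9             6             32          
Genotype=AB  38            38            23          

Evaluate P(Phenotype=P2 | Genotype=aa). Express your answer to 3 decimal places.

0.191

Total with Genotype=aa: 9 + 6 + 32 = 47.
P(Phenotype=P2 | Genotype=aa) = 9/47 = 0.191.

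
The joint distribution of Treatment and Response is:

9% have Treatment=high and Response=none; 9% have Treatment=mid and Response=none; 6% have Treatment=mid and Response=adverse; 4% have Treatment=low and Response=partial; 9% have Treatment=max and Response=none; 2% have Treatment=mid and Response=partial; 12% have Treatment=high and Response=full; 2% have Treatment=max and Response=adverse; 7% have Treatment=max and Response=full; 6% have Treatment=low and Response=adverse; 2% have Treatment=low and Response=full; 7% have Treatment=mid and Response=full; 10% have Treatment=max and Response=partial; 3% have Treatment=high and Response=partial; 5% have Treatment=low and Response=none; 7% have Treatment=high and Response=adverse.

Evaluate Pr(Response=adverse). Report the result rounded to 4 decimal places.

P(Response=adverse) = 0.06 + 0.06 + 0.07 + 0.02 = 0.21.

0.2100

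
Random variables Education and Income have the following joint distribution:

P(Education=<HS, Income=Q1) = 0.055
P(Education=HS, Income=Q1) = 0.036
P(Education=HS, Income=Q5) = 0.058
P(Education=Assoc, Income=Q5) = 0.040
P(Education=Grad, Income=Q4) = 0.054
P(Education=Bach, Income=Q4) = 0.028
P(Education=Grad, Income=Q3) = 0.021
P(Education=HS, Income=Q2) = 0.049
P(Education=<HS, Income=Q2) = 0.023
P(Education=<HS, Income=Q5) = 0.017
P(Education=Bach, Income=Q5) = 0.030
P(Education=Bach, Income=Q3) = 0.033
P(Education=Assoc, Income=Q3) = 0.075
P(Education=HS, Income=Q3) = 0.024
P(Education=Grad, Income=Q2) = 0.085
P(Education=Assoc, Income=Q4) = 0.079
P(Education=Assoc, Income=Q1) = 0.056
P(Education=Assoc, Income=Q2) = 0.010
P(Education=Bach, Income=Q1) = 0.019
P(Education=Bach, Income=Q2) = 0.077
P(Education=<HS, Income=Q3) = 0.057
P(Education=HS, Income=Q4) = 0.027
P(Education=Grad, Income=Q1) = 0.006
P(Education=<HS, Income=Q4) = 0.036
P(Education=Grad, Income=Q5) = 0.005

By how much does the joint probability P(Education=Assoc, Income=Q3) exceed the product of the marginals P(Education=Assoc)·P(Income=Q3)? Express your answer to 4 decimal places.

0.0204

P(Education=Assoc) = 0.056 + 0.010 + 0.075 + 0.079 + 0.040 = 0.260.
P(Income=Q3) = 0.057 + 0.024 + 0.075 + 0.033 + 0.021 = 0.210.
P(Education=Assoc, Income=Q3) − P(Education=Assoc)P(Income=Q3) = 0.075 − 0.260×0.210 = 0.0204.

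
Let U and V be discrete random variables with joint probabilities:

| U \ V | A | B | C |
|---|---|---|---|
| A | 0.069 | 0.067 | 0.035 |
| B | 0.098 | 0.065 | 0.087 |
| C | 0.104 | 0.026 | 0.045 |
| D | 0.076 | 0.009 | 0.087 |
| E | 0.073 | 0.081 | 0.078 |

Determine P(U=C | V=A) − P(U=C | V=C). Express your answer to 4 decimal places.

0.1121

P(V=A) = 0.069 + 0.098 + 0.104 + 0.076 + 0.073 = 0.420; P(U=C | V=A) = 0.104/0.420 = 0.24762.
P(V=C) = 0.035 + 0.087 + 0.045 + 0.087 + 0.078 = 0.332; P(U=C | V=C) = 0.045/0.332 = 0.13554.
Difference = 0.1121.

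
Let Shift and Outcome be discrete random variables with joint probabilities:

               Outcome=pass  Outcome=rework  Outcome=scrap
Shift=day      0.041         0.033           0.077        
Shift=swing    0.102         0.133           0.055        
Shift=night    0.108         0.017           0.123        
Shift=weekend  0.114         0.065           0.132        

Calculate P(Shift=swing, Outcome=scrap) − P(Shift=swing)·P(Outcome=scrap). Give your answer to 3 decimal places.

-0.057

P(Shift=swing) = 0.102 + 0.133 + 0.055 = 0.290.
P(Outcome=scrap) = 0.077 + 0.055 + 0.123 + 0.132 = 0.387.
P(Shift=swing, Outcome=scrap) − P(Shift=swing)P(Outcome=scrap) = 0.055 − 0.290×0.387 = -0.057.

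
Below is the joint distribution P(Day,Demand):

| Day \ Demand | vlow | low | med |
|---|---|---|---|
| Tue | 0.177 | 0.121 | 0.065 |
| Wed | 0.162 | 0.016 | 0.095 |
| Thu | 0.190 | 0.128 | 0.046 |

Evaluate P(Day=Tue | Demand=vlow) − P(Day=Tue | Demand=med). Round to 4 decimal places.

P(Demand=vlow) = 0.177 + 0.162 + 0.190 = 0.529; P(Day=Tue | Demand=vlow) = 0.177/0.529 = 0.33459.
P(Demand=med) = 0.065 + 0.095 + 0.046 = 0.206; P(Day=Tue | Demand=med) = 0.065/0.206 = 0.31553.
Difference = 0.0191.

0.0191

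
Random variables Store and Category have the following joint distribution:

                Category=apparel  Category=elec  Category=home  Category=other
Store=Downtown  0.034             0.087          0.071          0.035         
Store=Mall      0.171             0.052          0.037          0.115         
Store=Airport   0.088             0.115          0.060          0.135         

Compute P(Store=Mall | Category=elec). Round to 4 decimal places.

P(Category=elec) = 0.087 + 0.052 + 0.115 = 0.254.
P(Store=Mall | Category=elec) = 0.052/0.254 = 0.2047.

0.2047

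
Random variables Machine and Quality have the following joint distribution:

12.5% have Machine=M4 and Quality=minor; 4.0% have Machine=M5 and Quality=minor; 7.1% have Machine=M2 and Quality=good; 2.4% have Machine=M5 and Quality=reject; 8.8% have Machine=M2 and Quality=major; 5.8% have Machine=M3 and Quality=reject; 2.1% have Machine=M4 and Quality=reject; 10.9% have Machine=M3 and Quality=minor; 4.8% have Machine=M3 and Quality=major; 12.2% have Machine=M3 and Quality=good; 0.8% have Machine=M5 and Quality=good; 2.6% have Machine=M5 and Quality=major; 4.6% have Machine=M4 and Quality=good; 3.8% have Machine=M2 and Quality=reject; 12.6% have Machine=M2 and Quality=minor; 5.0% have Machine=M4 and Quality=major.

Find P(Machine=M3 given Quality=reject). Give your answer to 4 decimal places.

P(Quality=reject) = 0.038 + 0.058 + 0.021 + 0.024 = 0.141.
P(Machine=M3 | Quality=reject) = 0.058/0.141 = 0.4113.

0.4113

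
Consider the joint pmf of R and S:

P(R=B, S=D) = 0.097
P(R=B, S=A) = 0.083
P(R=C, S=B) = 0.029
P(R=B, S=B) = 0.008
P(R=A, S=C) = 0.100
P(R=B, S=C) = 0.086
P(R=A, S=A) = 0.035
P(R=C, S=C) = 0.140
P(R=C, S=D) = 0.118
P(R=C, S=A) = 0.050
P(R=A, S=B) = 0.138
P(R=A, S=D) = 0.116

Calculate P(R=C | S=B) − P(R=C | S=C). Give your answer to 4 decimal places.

P(S=B) = 0.138 + 0.008 + 0.029 = 0.175; P(R=C | S=B) = 0.029/0.175 = 0.16571.
P(S=C) = 0.100 + 0.086 + 0.140 = 0.326; P(R=C | S=C) = 0.140/0.326 = 0.42945.
Difference = -0.2637.

-0.2637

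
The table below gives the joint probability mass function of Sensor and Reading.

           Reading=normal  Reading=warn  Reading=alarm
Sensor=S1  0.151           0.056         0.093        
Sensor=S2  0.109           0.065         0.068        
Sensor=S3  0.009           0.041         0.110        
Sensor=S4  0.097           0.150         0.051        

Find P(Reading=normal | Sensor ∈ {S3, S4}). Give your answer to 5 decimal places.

0.23144

P(Sensor=S3) = 0.009 + 0.041 + 0.110 = 0.160.
P(Sensor=S4) = 0.097 + 0.150 + 0.051 = 0.298.
P(Sensor ∈ {S3, S4}) = 0.160 + 0.298 = 0.458; P(Reading=normal, Sensor ∈ {S3, S4}) = 0.009 + 0.097 = 0.106.
P(Reading=normal | Sensor ∈ {S3, S4}) = 0.106/0.458 = 0.23144.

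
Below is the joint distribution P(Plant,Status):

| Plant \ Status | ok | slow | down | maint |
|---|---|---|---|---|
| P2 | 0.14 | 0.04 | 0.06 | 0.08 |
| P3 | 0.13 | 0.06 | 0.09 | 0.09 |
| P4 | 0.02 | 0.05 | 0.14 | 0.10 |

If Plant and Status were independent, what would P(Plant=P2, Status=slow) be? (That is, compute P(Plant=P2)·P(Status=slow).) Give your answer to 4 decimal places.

P(Plant=P2) = 0.14 + 0.04 + 0.06 + 0.08 = 0.32.
P(Status=slow) = 0.04 + 0.06 + 0.05 = 0.15.
Product: 0.32 × 0.15 = 0.0480.

0.0480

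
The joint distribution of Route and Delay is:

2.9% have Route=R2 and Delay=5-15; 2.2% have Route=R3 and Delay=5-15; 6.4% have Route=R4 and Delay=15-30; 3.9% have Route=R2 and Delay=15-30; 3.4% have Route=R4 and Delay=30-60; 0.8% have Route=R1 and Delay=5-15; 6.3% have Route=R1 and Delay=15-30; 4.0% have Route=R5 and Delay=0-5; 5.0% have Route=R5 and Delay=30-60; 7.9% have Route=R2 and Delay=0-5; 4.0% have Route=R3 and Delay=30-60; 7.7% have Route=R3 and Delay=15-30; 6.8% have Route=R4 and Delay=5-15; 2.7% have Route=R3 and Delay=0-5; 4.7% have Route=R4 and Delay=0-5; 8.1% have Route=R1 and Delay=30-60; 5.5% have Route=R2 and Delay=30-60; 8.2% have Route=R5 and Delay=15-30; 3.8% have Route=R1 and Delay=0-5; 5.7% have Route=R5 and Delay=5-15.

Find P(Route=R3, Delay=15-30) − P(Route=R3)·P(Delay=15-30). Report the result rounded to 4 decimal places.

P(Route=R3) = 0.027 + 0.022 + 0.077 + 0.040 = 0.166.
P(Delay=15-30) = 0.063 + 0.039 + 0.077 + 0.064 + 0.082 = 0.325.
P(Route=R3, Delay=15-30) − P(Route=R3)P(Delay=15-30) = 0.077 − 0.166×0.325 = 0.0231.

0.0231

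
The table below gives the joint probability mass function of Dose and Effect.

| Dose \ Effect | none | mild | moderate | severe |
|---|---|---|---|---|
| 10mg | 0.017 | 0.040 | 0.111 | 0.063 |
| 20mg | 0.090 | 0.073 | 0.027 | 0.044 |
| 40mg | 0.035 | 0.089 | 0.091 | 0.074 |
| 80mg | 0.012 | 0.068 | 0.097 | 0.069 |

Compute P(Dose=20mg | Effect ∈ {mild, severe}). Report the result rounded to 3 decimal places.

0.225

P(Effect=mild) = 0.040 + 0.073 + 0.089 + 0.068 = 0.270.
P(Effect=severe) = 0.063 + 0.044 + 0.074 + 0.069 = 0.250.
P(Effect ∈ {mild, severe}) = 0.270 + 0.250 = 0.520; P(Dose=20mg, Effect ∈ {mild, severe}) = 0.073 + 0.044 = 0.117.
P(Dose=20mg | Effect ∈ {mild, severe}) = 0.117/0.520 = 0.225.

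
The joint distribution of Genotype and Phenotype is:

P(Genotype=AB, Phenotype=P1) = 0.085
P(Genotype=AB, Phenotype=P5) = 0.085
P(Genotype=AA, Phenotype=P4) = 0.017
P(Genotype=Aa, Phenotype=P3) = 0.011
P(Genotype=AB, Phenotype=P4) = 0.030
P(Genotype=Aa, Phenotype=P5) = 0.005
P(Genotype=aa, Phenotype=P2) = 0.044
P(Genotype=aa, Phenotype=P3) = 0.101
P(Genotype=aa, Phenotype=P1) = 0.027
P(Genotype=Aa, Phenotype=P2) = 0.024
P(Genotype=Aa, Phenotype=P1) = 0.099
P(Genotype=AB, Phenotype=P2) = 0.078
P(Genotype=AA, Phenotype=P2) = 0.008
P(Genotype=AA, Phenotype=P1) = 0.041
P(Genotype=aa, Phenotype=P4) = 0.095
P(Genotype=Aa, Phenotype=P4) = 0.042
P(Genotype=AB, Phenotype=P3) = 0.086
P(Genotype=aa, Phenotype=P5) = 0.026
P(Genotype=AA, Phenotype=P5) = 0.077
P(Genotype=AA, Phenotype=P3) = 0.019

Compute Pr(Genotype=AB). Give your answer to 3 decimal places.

0.364

P(Genotype=AB) = 0.085 + 0.078 + 0.086 + 0.030 + 0.085 = 0.364.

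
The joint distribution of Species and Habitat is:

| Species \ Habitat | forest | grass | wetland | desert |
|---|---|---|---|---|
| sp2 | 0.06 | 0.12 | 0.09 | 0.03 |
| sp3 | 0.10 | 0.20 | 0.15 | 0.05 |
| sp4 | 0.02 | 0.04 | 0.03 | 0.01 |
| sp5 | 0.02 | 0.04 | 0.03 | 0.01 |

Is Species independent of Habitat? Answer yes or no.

Every cell satisfies P(Species,Habitat) = P(Species)·P(Habitat). For instance P(Species=sp5) = 0.10, P(Habitat=wetland) = 0.30, and 0.10×0.30 = 0.03 matches the joint entry. So Species and Habitat are independent.

yes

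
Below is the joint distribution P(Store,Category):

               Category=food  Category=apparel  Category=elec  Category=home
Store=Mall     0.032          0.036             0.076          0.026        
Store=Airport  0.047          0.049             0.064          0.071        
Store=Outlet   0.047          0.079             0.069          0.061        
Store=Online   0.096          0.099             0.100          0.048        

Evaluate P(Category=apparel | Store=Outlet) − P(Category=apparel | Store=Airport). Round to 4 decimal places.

0.0965

P(Store=Outlet) = 0.047 + 0.079 + 0.069 + 0.061 = 0.256; P(Category=apparel | Store=Outlet) = 0.079/0.256 = 0.30859.
P(Store=Airport) = 0.047 + 0.049 + 0.064 + 0.071 = 0.231; P(Category=apparel | Store=Airport) = 0.049/0.231 = 0.21212.
Difference = 0.0965.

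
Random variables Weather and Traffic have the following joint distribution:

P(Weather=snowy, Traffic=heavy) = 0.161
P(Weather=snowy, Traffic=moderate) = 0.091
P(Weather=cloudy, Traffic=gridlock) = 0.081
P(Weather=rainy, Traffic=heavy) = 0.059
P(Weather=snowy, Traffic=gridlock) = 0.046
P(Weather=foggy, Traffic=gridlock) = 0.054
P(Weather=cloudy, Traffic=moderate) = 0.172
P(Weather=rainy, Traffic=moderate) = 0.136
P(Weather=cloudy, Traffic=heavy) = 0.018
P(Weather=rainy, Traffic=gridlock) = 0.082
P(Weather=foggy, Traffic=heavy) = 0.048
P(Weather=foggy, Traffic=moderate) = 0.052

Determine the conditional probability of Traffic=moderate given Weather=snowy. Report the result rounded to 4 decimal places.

0.3054

P(Weather=snowy) = 0.091 + 0.161 + 0.046 = 0.298.
P(Traffic=moderate | Weather=snowy) = 0.091/0.298 = 0.3054.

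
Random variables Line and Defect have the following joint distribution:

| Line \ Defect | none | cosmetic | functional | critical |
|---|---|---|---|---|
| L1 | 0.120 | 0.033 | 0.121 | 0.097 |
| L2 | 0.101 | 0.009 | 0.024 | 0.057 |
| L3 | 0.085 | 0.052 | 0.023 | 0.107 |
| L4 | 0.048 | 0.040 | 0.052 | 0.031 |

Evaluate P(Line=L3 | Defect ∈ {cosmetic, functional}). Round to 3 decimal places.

P(Defect=cosmetic) = 0.033 + 0.009 + 0.052 + 0.040 = 0.134.
P(Defect=functional) = 0.121 + 0.024 + 0.023 + 0.052 = 0.220.
P(Defect ∈ {cosmetic, functional}) = 0.134 + 0.220 = 0.354; P(Line=L3, Defect ∈ {cosmetic, functional}) = 0.052 + 0.023 = 0.075.
P(Line=L3 | Defect ∈ {cosmetic, functional}) = 0.075/0.354 = 0.212.

0.212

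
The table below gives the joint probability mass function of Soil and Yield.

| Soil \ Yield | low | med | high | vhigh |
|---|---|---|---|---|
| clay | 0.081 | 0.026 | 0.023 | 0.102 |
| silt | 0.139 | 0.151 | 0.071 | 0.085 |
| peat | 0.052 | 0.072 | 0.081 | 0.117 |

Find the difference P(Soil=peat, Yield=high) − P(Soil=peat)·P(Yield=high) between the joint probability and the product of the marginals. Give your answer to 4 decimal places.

P(Soil=peat) = 0.052 + 0.072 + 0.081 + 0.117 = 0.322.
P(Yield=high) = 0.023 + 0.071 + 0.081 = 0.175.
P(Soil=peat, Yield=high) − P(Soil=peat)P(Yield=high) = 0.081 − 0.322×0.175 = 0.0247.

0.0247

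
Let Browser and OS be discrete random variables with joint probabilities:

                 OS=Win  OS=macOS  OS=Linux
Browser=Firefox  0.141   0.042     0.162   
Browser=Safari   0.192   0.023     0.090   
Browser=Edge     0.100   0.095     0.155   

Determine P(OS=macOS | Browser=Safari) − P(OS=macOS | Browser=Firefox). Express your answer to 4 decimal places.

-0.0463

P(Browser=Safari) = 0.192 + 0.023 + 0.090 = 0.305; P(OS=macOS | Browser=Safari) = 0.023/0.305 = 0.07541.
P(Browser=Firefox) = 0.141 + 0.042 + 0.162 = 0.345; P(OS=macOS | Browser=Firefox) = 0.042/0.345 = 0.12174.
Difference = -0.0463.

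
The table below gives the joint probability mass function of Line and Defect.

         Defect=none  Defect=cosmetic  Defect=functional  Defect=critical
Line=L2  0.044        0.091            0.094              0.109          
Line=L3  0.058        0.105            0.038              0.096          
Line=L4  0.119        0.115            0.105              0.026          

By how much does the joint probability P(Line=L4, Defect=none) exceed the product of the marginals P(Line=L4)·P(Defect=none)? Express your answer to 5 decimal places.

P(Line=L4) = 0.119 + 0.115 + 0.105 + 0.026 = 0.365.
P(Defect=none) = 0.044 + 0.058 + 0.119 = 0.221.
P(Line=L4, Defect=none) − P(Line=L4)P(Defect=none) = 0.119 − 0.365×0.221 = 0.03834.

0.03834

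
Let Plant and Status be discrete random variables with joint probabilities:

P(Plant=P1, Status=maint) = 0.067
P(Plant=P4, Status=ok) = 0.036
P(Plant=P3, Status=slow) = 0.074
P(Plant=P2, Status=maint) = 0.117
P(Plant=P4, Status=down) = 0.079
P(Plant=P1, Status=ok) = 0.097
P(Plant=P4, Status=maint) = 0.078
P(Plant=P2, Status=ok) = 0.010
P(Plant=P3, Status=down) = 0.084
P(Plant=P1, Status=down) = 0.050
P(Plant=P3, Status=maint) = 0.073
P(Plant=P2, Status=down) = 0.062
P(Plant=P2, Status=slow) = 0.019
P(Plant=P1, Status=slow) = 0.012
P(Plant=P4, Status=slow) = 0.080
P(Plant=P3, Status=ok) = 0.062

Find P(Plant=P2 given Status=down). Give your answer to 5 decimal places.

0.22545

P(Status=down) = 0.050 + 0.062 + 0.084 + 0.079 = 0.275.
P(Plant=P2 | Status=down) = 0.062/0.275 = 0.22545.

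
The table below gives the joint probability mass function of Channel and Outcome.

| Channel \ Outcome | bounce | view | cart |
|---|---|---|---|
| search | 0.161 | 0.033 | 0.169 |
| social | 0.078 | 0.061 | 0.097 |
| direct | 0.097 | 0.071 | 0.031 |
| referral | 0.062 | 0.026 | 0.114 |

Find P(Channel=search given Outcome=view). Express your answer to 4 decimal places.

P(Outcome=view) = 0.033 + 0.061 + 0.071 + 0.026 = 0.191.
P(Channel=search | Outcome=view) = 0.033/0.191 = 0.1728.

0.1728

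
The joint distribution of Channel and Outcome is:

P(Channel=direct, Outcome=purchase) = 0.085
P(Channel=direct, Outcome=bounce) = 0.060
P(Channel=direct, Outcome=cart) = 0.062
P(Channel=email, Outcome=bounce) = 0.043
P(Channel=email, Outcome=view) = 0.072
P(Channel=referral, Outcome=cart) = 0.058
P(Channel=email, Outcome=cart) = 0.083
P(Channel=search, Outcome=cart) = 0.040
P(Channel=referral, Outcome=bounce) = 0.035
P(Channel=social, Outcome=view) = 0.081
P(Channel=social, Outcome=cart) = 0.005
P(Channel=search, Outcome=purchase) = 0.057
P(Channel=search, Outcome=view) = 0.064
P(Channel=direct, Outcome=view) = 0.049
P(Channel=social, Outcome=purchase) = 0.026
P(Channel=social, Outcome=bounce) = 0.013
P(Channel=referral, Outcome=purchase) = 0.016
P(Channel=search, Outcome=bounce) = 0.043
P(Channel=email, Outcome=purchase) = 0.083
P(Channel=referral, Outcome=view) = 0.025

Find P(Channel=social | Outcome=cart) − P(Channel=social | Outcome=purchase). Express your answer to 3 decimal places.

-0.077

P(Outcome=cart) = 0.083 + 0.040 + 0.005 + 0.062 + 0.058 = 0.248; P(Channel=social | Outcome=cart) = 0.005/0.248 = 0.0202.
P(Outcome=purchase) = 0.083 + 0.057 + 0.026 + 0.085 + 0.016 = 0.267; P(Channel=social | Outcome=purchase) = 0.026/0.267 = 0.0974.
Difference = -0.077.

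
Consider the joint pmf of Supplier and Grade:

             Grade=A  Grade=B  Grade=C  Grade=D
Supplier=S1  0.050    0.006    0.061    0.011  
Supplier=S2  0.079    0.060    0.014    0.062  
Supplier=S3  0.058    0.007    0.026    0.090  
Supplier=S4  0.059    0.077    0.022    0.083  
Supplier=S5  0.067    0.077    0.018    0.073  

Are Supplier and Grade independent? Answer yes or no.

no

P(Supplier=S1) = 0.128 and P(Grade=C) = 0.141, so their product is 0.01805, but P(Supplier=S1, Grade=C) = 0.061. Since these differ, Supplier and Grade are not independent.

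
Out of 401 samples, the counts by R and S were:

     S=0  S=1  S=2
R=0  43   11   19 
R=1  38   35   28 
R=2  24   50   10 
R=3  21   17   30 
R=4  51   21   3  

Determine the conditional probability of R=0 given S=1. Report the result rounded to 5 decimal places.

0.08209

Total with S=1: 11 + 35 + 50 + 17 + 21 = 134.
P(R=0 | S=1) = 11/134 = 0.08209.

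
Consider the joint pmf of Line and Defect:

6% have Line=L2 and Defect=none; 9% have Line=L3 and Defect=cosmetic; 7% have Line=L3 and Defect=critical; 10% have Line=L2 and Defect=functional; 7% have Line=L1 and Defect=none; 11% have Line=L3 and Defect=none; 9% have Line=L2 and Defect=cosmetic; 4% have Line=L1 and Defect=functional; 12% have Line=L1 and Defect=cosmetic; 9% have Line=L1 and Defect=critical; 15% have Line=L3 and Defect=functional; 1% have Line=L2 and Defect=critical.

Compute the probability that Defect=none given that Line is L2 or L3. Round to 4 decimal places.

0.2500

P(Line=L2) = 0.06 + 0.09 + 0.10 + 0.01 = 0.26.
P(Line=L3) = 0.11 + 0.09 + 0.15 + 0.07 = 0.42.
P(Line ∈ {L2, L3}) = 0.26 + 0.42 = 0.68; P(Defect=none, Line ∈ {L2, L3}) = 0.06 + 0.11 = 0.17.
P(Defect=none | Line ∈ {L2, L3}) = 0.17/0.68 = 0.2500.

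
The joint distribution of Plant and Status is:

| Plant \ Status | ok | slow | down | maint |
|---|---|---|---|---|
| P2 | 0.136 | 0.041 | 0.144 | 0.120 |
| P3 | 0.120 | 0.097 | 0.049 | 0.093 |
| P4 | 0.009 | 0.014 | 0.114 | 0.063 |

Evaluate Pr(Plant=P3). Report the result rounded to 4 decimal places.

P(Plant=P3) = 0.120 + 0.097 + 0.049 + 0.093 = 0.359.

0.3590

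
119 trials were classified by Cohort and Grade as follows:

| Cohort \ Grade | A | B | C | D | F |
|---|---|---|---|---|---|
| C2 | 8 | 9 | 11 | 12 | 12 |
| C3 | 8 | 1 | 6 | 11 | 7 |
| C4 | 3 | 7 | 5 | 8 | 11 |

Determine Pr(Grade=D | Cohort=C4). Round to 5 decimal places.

0.23529

Total with Cohort=C4: 3 + 7 + 5 + 8 + 11 = 34.
P(Grade=D | Cohort=C4) = 8/34 = 0.23529.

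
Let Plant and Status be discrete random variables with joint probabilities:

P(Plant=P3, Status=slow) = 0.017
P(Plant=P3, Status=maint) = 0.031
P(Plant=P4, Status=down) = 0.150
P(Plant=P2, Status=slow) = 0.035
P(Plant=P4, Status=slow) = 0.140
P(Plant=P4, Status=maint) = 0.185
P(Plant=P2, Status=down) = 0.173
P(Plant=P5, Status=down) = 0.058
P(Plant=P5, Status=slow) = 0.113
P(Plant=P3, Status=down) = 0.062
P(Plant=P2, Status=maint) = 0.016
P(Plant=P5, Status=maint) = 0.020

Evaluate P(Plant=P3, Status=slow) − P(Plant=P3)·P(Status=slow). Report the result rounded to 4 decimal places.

-0.0166

P(Plant=P3) = 0.017 + 0.062 + 0.031 = 0.110.
P(Status=slow) = 0.035 + 0.017 + 0.140 + 0.113 = 0.305.
P(Plant=P3, Status=slow) − P(Plant=P3)P(Status=slow) = 0.017 − 0.110×0.305 = -0.0166.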